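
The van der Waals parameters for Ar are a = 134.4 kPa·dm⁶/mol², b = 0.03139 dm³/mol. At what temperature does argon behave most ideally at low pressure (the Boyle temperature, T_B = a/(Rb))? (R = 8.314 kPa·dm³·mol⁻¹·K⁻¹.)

For a van der Waals gas the second virial coefficient B₂ = b − a/(RT) vanishes at T_B = a/(Rb).
T_B = 134.4/(8.314×0.03139) = 134.4/0.26098 = 515.0 K

T_B ≈ 515.0 K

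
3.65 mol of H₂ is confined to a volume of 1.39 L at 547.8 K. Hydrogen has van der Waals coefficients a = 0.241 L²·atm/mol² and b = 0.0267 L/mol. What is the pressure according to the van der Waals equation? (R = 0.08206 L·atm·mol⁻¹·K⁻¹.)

P ≈ 125.3 atm

P = nRT/(V − nb) − a n²/V²
nRT/(V − nb) = (3.65)(0.08206)(547.8)/(1.39 − 3.65×0.0267) = 164.08/1.2925 = 126.95 atm
a n²/V² = (0.241)(3.65)²/(1.39)² = 1.6618 atm
P = 126.95 − 1.6618 = 125.3 atm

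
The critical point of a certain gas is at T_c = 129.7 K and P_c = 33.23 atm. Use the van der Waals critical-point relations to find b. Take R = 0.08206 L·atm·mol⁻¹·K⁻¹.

From T_c = 8a/(27Rb) and P_c = a/(27b²): b = R T_c/(8 P_c).
b = (0.08206)(129.7)/(8×33.23) = 10.643/265.84 = 0.04004 L/mol

b ≈ 0.04004 L/mol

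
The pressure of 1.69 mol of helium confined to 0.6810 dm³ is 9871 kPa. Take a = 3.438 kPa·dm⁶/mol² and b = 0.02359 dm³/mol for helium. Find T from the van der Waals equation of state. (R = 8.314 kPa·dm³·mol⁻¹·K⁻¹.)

T = (P + a n²/V²)(V − nb)/(nR)
P + a n²/V² = 9871 + (3.438)(1.69)²/(0.6810)² = 9892.2 kPa
V − nb = 0.6810 − (1.69)(0.02359) = 0.64113 dm³
T = (9892.2)(0.64113)/((1.69)(8.314)) = 451.4 K

T ≈ 451.4 K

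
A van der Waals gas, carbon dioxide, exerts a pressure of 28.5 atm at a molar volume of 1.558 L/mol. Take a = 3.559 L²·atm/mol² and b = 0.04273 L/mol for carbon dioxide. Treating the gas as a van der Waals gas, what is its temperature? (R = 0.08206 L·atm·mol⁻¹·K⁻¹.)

T = (P + a/V_m²)(V_m − b)/R
P + a/V_m² = 28.5 + 3.559/(1.558)² = 29.966 atm
V_m − b = 1.558 − 0.04273 = 1.5153 L/mol
T = (29.966)(1.5153)/0.08206 = 553.3 K

T ≈ 553.3 K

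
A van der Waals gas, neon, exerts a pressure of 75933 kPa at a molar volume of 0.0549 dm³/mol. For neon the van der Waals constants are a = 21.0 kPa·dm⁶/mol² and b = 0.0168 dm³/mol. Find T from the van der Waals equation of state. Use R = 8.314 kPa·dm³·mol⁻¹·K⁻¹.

T ≈ 379.9 K

T = (P + a/V_m²)(V_m − b)/R
P + a/V_m² = 75933 + 21.0/(0.0549)² = 82900 kPa
V_m − b = 0.0549 − 0.0168 = 0.038100 dm³/mol
T = (82900)(0.038100)/8.314 = 379.9 K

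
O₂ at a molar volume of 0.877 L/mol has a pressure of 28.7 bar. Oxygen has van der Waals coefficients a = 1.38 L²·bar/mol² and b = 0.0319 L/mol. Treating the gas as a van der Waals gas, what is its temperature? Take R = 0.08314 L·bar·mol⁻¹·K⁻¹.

T ≈ 310.0 K

T = (P + a/V_m²)(V_m − b)/R
P + a/V_m² = 28.7 + 1.38/(0.877)² = 30.494 bar
V_m − b = 0.877 − 0.0319 = 0.84510 L/mol
T = (30.494)(0.84510)/0.08314 = 310.0 K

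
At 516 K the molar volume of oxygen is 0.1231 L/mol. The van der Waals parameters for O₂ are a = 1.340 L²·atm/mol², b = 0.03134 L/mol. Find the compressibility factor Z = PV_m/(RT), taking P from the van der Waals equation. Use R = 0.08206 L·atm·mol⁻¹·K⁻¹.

P = RT/(V_m − b) − a/V_m² = (0.08206)(516)/(0.1231 − 0.03134) − 1.340/(0.1231)²
  = 42.343/0.091760 − 88.428 = 461.45 − 88.428 = 373.02 atm
Z = PV_m/(RT) = (373.02)(0.1231)/((0.08206)(516)) = 45.919/42.343 = 1.084

Z ≈ 1.084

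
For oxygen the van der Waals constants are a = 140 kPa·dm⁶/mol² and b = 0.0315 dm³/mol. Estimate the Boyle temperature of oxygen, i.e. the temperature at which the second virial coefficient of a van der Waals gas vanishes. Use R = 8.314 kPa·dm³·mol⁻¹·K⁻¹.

T_B ≈ 534.6 K

For a van der Waals gas the second virial coefficient B₂ = b − a/(RT) vanishes at T_B = a/(Rb).
T_B = 140/(8.314×0.0315) = 140/0.26189 = 534.6 K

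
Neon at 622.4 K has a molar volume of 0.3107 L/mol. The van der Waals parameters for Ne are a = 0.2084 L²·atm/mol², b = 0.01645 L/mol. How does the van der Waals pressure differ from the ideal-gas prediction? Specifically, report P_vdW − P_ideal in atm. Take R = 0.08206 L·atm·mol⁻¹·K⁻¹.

ΔP ≈ 7.03 atm

Ideal: P_ideal = RT/V_m = (0.08206)(622.4)/0.3107 = 164.384 atm
vdW: P = RT/(V_m − b) − a/V_m² = 51.0741/0.294250 − 0.2084/0.0965345 = 173.574 − 2.15881 = 171.415 atm
ΔP = 171.415 − 164.384 = 7.03 atm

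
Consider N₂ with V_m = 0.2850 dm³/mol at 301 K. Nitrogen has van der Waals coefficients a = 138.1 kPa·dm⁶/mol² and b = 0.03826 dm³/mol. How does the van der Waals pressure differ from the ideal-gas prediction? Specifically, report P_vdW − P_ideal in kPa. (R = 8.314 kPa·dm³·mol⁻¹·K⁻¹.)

Ideal: P_ideal = RT/V_m = (8.314)(301)/0.2850 = 8780.75 kPa
vdW: P = RT/(V_m − b) − a/V_m² = 2502.51/0.246740 − 138.1/0.0812250 = 10142.3 − 1700.22 = 8442.1 kPa
ΔP = 8442.1 − 8780.75 = -339 kPa

ΔP ≈ -339 kPa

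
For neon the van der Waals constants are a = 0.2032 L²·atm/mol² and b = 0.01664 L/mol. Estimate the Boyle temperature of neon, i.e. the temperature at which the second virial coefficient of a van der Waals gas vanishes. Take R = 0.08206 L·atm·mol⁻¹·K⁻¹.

T_B ≈ 148.8 K

For a van der Waals gas the second virial coefficient B₂ = b − a/(RT) vanishes at T_B = a/(Rb).
T_B = 0.2032/(0.08206×0.01664) = 0.2032/0.0013655 = 148.8 K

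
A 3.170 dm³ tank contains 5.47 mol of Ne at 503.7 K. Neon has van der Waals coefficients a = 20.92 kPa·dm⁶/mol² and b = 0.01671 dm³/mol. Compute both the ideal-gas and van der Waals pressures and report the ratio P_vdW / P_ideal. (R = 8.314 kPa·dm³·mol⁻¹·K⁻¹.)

Ideal: P_ideal = nRT/V = (5.47)(8.314)(503.7)/3.170 = 7226.20 kPa
vdW: P = nRT/(V − nb) − a n²/V² = 22907.1/3.07860 − 625.945/10.0489 = 7440.75 − 62.2899 = 7378.46 kPa
Ratio = 7378.46/7226.20 = 1.021

P_vdW / P_ideal ≈ 1.021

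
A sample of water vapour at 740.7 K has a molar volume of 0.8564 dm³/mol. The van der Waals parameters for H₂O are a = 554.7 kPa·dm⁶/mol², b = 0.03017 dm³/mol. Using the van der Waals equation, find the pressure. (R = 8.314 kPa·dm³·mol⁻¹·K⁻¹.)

P ≈ 6697 kPa

P = RT/(V_m − b) − a/V_m²
RT/(V_m − b) = (8.314)(740.7)/(0.8564 − 0.03017) = 6158.2/0.82623 = 7453.4 kPa
a/V_m² = 554.7/(0.8564)² = 756.32 kPa
P = 7453.4 − 756.32 = 6697 kPa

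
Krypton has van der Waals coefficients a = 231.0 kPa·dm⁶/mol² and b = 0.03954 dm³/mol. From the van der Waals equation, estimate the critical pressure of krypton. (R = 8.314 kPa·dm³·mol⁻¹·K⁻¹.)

P_c ≈ 5472 kPa

For a van der Waals gas, P_c = a/(27b²).
P_c = 231.0/(27×(0.03954)²) = 231.0/0.042212 = 5472 kPa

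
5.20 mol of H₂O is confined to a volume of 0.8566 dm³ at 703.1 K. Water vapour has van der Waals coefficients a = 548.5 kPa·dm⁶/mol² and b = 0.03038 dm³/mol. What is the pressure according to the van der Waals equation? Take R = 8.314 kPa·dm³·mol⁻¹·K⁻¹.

P = nRT/(V − nb) − a n²/V²
nRT/(V − nb) = (5.20)(8.314)(703.1)/(0.8566 − 5.20×0.03038) = 30397/0.69862 = 43510 kPa
a n²/V² = (548.5)(5.20)²/(0.8566)² = 20213 kPa
P = 43510 − 20213 = 23297 kPa

P ≈ 23297 kPa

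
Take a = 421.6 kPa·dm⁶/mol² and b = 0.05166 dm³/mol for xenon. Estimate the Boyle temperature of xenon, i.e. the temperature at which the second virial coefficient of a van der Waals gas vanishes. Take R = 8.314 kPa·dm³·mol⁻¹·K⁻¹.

For a van der Waals gas the second virial coefficient B₂ = b − a/(RT) vanishes at T_B = a/(Rb).
T_B = 421.6/(8.314×0.05166) = 421.6/0.42950 = 981.6 K

T_B ≈ 981.6 K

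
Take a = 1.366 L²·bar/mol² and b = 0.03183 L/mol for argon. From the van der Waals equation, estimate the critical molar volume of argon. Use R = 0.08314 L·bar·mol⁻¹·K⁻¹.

V_m,c ≈ 0.09549 L/mol

For a van der Waals gas, V_m,c = 3b.
V_m,c = 3×0.03183 = 0.09549 L/mol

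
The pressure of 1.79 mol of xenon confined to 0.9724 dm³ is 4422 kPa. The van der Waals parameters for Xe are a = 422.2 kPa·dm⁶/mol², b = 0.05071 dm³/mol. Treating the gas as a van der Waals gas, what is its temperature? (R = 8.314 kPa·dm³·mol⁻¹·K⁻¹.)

T = (P + a n²/V²)(V − nb)/(nR)
P + a n²/V² = 4422 + (422.2)(1.79)²/(0.9724)² = 5852.7 kPa
V − nb = 0.9724 − (1.79)(0.05071) = 0.88163 dm³
T = (5852.7)(0.88163)/((1.79)(8.314)) = 346.7 K

T ≈ 346.7 K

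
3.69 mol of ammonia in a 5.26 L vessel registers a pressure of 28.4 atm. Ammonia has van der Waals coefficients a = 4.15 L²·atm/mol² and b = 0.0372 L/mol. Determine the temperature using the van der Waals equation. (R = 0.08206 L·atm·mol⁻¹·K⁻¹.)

T = (P + a n²/V²)(V − nb)/(nR)
P + a n²/V² = 28.4 + (4.15)(3.69)²/(5.26)² = 30.442 atm
V − nb = 5.26 − (3.69)(0.0372) = 5.1227 L
T = (30.442)(5.1227)/((3.69)(0.08206)) = 515.0 K

T ≈ 515.0 K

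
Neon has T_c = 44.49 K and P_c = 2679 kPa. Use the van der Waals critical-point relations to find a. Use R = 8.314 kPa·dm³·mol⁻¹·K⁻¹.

From T_c = 8a/(27Rb) and P_c = a/(27b²): a = 27 R² T_c²/(64 P_c).
a = 27×(8.314)²×(44.49)²/(64×2679) = 3694100/171456 = 21.55 kPa·dm⁶/mol²

a ≈ 21.55 kPa·dm⁶/mol²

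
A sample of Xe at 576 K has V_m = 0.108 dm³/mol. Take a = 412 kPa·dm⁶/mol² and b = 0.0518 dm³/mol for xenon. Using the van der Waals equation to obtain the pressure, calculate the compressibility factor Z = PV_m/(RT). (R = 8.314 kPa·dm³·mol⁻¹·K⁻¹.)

P = RT/(V_m − b) − a/V_m² = (8.314)(576)/(0.108 − 0.0518) − 412/(0.108)²
  = 4788.9/0.056200 − 35322 = 85212 − 35322 = 49890 kPa
Z = PV_m/(RT) = (49890)(0.108)/((8.314)(576)) = 5388.1/4788.9 = 1.125

Z ≈ 1.125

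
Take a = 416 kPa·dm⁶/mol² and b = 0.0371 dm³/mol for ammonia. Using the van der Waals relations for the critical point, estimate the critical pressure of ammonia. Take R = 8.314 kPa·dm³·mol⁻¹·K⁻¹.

For a van der Waals gas, P_c = a/(27b²).
P_c = 416/(27×(0.0371)²) = 416/0.037163 = 11194 kPa

P_c ≈ 11194 kPa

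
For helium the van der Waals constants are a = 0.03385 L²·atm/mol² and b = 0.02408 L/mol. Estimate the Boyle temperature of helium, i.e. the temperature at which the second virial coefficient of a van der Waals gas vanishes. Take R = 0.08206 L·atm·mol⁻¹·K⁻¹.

T_B ≈ 17.13 K

For a van der Waals gas the second virial coefficient B₂ = b − a/(RT) vanishes at T_B = a/(Rb).
T_B = 0.03385/(0.08206×0.02408) = 0.03385/0.0019760 = 17.13 K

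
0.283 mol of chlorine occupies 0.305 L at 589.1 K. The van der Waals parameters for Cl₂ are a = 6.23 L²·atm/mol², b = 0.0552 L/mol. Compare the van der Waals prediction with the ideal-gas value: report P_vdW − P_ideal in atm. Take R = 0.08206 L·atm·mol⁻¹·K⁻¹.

Ideal: P_ideal = nRT/V = (0.283)(0.08206)(589.1)/0.305 = 44.8546 atm
vdW: P = nRT/(V − nb) − a n²/V² = 13.6807/0.289378 − 0.498954/0.0930250 = 47.2762 − 5.36365 = 41.9126 atm
ΔP = 41.9126 − 44.8546 = -2.942 atm

ΔP ≈ -2.942 atm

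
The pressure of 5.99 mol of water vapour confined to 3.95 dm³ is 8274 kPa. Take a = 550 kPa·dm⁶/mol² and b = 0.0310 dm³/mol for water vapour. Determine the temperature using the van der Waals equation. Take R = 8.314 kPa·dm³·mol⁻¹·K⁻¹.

T = (P + a n²/V²)(V − nb)/(nR)
P + a n²/V² = 8274 + (550)(5.99)²/(3.95)² = 9538.8 kPa
V − nb = 3.95 − (5.99)(0.0310) = 3.7643 dm³
T = (9538.8)(3.7643)/((5.99)(8.314)) = 721.0 K

T ≈ 721.0 K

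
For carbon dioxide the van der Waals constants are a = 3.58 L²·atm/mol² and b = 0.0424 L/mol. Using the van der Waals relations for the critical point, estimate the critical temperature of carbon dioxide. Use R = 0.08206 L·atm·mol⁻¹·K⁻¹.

T_c ≈ 304.9 K

For a van der Waals gas, T_c = 8a/(27Rb).
T_c = 8×3.58/(27×0.08206×0.0424) = 28.640/0.093942 = 304.9 K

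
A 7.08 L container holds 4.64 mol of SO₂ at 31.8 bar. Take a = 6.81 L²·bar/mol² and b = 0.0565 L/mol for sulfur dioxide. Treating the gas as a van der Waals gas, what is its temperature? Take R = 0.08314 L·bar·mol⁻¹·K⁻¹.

T ≈ 613.7 K

T = (P + a n²/V²)(V − nb)/(nR)
P + a n²/V² = 31.8 + (6.81)(4.64)²/(7.08)² = 34.725 bar
V − nb = 7.08 − (4.64)(0.0565) = 6.8178 L
T = (34.725)(6.8178)/((4.64)(0.08314)) = 613.7 K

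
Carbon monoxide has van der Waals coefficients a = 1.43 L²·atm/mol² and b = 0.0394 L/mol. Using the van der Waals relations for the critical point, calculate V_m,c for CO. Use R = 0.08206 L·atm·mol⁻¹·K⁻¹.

V_m,c ≈ 0.1182 L/mol

For a van der Waals gas, V_m,c = 3b.
V_m,c = 3×0.0394 = 0.1182 L/mol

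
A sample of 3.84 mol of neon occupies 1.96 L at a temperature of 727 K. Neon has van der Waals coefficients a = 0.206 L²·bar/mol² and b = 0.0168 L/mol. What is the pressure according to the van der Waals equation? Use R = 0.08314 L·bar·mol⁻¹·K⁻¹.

P = nRT/(V − nb) − a n²/V²
nRT/(V − nb) = (3.84)(0.08314)(727)/(1.96 − 3.84×0.0168) = 232.10/1.8955 = 122.45 bar
a n²/V² = (0.206)(3.84)²/(1.96)² = 0.79071 bar
P = 122.45 − 0.79071 = 121.7 bar

P ≈ 121.7 bar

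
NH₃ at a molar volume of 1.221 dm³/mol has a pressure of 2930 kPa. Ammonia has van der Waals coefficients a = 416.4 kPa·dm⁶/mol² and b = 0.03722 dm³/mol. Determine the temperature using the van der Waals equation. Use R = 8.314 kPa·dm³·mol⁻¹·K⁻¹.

T ≈ 457.0 K

T = (P + a/V_m²)(V_m − b)/R
P + a/V_m² = 2930 + 416.4/(1.221)² = 3209.3 kPa
V_m − b = 1.221 − 0.03722 = 1.1838 dm³/mol
T = (3209.3)(1.1838)/8.314 = 457.0 K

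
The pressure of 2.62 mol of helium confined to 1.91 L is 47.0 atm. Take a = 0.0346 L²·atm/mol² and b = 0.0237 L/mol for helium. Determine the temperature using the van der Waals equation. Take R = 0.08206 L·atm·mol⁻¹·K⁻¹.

T = (P + a n²/V²)(V − nb)/(nR)
P + a n²/V² = 47.0 + (0.0346)(2.62)²/(1.91)² = 47.065 atm
V − nb = 1.91 − (2.62)(0.0237) = 1.8479 L
T = (47.065)(1.8479)/((2.62)(0.08206)) = 404.5 K

T ≈ 404.5 K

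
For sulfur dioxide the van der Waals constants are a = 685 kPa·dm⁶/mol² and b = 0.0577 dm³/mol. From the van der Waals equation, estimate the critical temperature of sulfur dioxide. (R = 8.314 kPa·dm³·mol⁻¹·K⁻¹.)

T_c ≈ 423.1 K

For a van der Waals gas, T_c = 8a/(27Rb).
T_c = 8×685/(27×8.314×0.0577) = 5480.0/12.952 = 423.1 K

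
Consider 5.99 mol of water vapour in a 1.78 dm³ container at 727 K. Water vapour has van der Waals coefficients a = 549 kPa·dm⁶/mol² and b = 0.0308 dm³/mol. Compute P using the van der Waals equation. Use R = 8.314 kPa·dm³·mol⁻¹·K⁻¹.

P ≈ 16475 kPa

P = nRT/(V − nb) − a n²/V²
nRT/(V − nb) = (5.99)(8.314)(727)/(1.78 − 5.99×0.0308) = 36205/1.5955 = 22692 kPa
a n²/V² = (549)(5.99)²/(1.78)² = 6217.1 kPa
P = 22692 − 6217.1 = 16475 kPa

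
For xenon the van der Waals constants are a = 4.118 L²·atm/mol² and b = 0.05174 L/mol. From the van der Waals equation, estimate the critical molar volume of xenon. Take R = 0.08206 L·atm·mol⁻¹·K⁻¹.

For a van der Waals gas, V_m,c = 3b.
V_m,c = 3×0.05174 = 0.1552 L/mol

V_m,c ≈ 0.1552 L/mol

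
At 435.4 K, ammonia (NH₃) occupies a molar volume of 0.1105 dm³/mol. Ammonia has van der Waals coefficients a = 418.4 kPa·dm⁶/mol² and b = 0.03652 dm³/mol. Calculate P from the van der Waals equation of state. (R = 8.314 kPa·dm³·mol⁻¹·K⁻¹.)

P = RT/(V_m − b) − a/V_m²
RT/(V_m − b) = (8.314)(435.4)/(0.1105 − 0.03652) = 3619.9/0.073980 = 48931 kPa
a/V_m² = 418.4/(0.1105)² = 34266 kPa
P = 48931 − 34266 = 14665 kPa

P ≈ 14665 kPa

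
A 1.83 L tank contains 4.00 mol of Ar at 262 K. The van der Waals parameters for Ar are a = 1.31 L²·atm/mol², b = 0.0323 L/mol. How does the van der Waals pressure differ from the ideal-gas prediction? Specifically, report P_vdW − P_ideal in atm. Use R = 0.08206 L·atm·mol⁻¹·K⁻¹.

Ideal: P_ideal = nRT/V = (4.00)(0.08206)(262)/1.83 = 46.9939 atm
vdW: P = nRT/(V − nb) − a n²/V² = 85.9989/1.70080 − 20.9600/3.34890 = 50.5638 − 6.25877 = 44.3050 atm
ΔP = 44.3050 − 46.9939 = -2.689 atm

ΔP ≈ -2.689 atm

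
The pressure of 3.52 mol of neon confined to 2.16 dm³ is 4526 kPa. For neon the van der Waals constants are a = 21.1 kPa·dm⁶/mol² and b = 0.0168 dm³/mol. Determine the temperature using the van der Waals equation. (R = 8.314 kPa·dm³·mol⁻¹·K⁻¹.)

T = (P + a n²/V²)(V − nb)/(nR)
P + a n²/V² = 4526 + (21.1)(3.52)²/(2.16)² = 4582.0 kPa
V − nb = 2.16 − (3.52)(0.0168) = 2.1009 dm³
T = (4582.0)(2.1009)/((3.52)(8.314)) = 328.9 K

T ≈ 328.9 K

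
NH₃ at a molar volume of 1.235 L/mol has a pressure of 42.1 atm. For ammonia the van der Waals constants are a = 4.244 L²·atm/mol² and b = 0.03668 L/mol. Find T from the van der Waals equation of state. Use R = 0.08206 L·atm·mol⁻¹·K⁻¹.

T ≈ 655.4 K

T = (P + a/V_m²)(V_m − b)/R
P + a/V_m² = 42.1 + 4.244/(1.235)² = 44.883 atm
V_m − b = 1.235 − 0.03668 = 1.1983 L/mol
T = (44.883)(1.1983)/0.08206 = 655.4 K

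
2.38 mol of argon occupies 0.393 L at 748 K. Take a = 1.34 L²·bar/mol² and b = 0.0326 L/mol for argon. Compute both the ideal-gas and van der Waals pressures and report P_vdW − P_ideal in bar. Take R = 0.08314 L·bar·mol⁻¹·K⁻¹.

Ideal: P_ideal = nRT/V = (2.38)(0.08314)(748)/0.393 = 376.614 bar
vdW: P = nRT/(V − nb) − a n²/V² = 148.009/0.315412 − 7.59030/0.154449 = 469.256 − 49.1444 = 420.112 bar
ΔP = 420.112 − 376.614 = 43.50 bar

ΔP ≈ 43.50 bar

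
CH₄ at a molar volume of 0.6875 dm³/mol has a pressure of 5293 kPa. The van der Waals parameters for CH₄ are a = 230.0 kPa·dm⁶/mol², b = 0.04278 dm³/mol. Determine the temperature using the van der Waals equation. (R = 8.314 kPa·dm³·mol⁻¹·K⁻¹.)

T ≈ 448.2 K

T = (P + a/V_m²)(V_m − b)/R
P + a/V_m² = 5293 + 230.0/(0.6875)² = 5779.6 kPa
V_m − b = 0.6875 − 0.04278 = 0.64472 dm³/mol
T = (5779.6)(0.64472)/8.314 = 448.2 K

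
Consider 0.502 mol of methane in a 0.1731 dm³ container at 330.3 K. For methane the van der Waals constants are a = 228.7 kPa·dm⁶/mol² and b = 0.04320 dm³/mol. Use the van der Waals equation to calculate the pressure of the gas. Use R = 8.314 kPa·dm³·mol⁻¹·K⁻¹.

P ≈ 7181 kPa

P = nRT/(V − nb) − a n²/V²
nRT/(V − nb) = (0.502)(8.314)(330.3)/(0.1731 − 0.502×0.04320) = 1378.5/0.15141 = 9104.4 kPa
a n²/V² = (228.7)(0.502)²/(0.1731)² = 1923.4 kPa
P = 9104.4 − 1923.4 = 7181 kPa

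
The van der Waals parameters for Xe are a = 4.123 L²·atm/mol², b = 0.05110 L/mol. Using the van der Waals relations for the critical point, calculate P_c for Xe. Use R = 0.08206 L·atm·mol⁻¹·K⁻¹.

For a van der Waals gas, P_c = a/(27b²).
P_c = 4.123/(27×(0.05110)²) = 4.123/0.070503 = 58.48 atm

P_c ≈ 58.48 atm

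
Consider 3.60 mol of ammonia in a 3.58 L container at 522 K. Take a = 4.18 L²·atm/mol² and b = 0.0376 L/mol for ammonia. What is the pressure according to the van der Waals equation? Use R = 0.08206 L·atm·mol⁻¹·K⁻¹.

P ≈ 40.54 atm

P = nRT/(V − nb) − a n²/V²
nRT/(V − nb) = (3.60)(0.08206)(522)/(3.58 − 3.60×0.0376) = 154.21/3.4446 = 44.769 atm
a n²/V² = (4.18)(3.60)²/(3.58)² = 4.2268 atm
P = 44.769 − 4.2268 = 40.54 atm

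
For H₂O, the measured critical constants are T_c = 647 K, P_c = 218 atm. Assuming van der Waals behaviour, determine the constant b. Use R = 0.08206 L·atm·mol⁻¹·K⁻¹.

b ≈ 0.03044 L/mol

From T_c = 8a/(27Rb) and P_c = a/(27b²): b = R T_c/(8 P_c).
b = (0.08206)(647)/(8×218) = 53.093/1744.0 = 0.03044 L/mol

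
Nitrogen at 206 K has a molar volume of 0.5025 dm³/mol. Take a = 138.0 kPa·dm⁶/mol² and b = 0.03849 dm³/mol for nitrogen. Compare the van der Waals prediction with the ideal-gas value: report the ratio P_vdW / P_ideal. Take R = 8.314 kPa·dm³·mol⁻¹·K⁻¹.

Ideal: P_ideal = RT/V_m = (8.314)(206)/0.5025 = 3408.33 kPa
vdW: P = RT/(V_m − b) − a/V_m² = 1712.68/0.464010 − 138.0/0.252506 = 3691.04 − 546.522 = 3144.52 kPa
Ratio = 3144.52/3408.33 = 0.9226

P_vdW / P_ideal ≈ 0.9226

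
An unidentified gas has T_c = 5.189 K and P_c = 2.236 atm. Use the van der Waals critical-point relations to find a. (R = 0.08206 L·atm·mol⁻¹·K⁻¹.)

a ≈ 0.03421 L²·atm/mol²

From T_c = 8a/(27Rb) and P_c = a/(27b²): a = 27 R² T_c²/(64 P_c).
a = 27×(0.08206)²×(5.189)²/(64×2.236) = 4.8955/143.10 = 0.03421 L²·atm/mol²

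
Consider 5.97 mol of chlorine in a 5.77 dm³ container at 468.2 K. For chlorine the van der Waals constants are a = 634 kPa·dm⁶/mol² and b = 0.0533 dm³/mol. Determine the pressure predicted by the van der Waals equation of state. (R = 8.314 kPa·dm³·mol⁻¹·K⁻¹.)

P = nRT/(V − nb) − a n²/V²
nRT/(V − nb) = (5.97)(8.314)(468.2)/(5.77 − 5.97×0.0533) = 23239/5.4518 = 4262.6 kPa
a n²/V² = (634)(5.97)²/(5.77)² = 678.71 kPa
P = 4262.6 − 678.71 = 3584 kPa

P ≈ 3584 kPa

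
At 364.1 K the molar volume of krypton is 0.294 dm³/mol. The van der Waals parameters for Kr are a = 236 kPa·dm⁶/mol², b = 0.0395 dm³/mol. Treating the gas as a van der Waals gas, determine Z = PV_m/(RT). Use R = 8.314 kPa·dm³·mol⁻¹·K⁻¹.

P = RT/(V_m − b) − a/V_m² = (8.314)(364.1)/(0.294 − 0.0395) − 236/(0.294)²
  = 3027.1/0.25450 − 2730.3 = 11894 − 2730.3 = 9164 kPa
Z = PV_m/(RT) = (9164)(0.294)/((8.314)(364.1)) = 2694.2/3027.1 = 0.8900

Z ≈ 0.8900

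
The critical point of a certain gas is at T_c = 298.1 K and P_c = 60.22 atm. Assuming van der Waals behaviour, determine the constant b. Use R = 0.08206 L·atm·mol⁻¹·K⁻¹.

b ≈ 0.05078 L/mol

From T_c = 8a/(27Rb) and P_c = a/(27b²): b = R T_c/(8 P_c).
b = (0.08206)(298.1)/(8×60.22) = 24.462/481.76 = 0.05078 L/mol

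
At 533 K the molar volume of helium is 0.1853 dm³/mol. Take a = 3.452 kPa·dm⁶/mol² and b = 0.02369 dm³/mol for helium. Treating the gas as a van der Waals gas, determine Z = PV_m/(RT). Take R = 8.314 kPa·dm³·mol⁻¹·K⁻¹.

Z ≈ 1.142

P = RT/(V_m − b) − a/V_m² = (8.314)(533)/(0.1853 − 0.02369) − 3.452/(0.1853)²
  = 4431.4/0.16161 − 100.54 = 27420 − 100.54 = 27319 kPa
Z = PV_m/(RT) = (27319)(0.1853)/((8.314)(533)) = 5062.2/4431.4 = 1.142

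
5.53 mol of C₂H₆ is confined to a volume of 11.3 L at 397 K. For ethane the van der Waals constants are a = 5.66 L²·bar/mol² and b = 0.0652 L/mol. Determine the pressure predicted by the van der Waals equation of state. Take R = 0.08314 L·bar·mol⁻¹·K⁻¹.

P ≈ 15.33 bar

P = nRT/(V − nb) − a n²/V²
nRT/(V − nb) = (5.53)(0.08314)(397)/(11.3 − 5.53×0.0652) = 182.53/10.939 = 16.686 bar
a n²/V² = (5.66)(5.53)²/(11.3)² = 1.3555 bar
P = 16.686 − 1.3555 = 15.33 bar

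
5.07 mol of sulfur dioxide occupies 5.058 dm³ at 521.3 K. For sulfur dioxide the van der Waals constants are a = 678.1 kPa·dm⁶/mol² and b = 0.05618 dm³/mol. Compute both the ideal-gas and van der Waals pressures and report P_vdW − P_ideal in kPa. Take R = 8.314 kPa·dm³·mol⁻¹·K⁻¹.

Ideal: P_ideal = nRT/V = (5.07)(8.314)(521.3)/5.058 = 4344.37 kPa
vdW: P = nRT/(V − nb) − a n²/V² = 21973.8/4.77317 − 17430.5/25.5834 = 4603.61 − 681.321 = 3922.29 kPa
ΔP = 3922.29 − 4344.37 = -422.1 kPa

ΔP ≈ -422.1 kPa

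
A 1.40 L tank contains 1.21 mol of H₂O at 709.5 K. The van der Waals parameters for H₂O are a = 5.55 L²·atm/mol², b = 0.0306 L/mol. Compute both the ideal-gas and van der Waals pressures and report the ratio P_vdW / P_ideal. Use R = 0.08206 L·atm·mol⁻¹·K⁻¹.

P_vdW / P_ideal ≈ 0.9448

Ideal: P_ideal = nRT/V = (1.21)(0.08206)(709.5)/1.40 = 50.3201 atm
vdW: P = nRT/(V − nb) − a n²/V² = 70.4481/1.36297 − 8.12576/1.96000 = 51.6872 − 4.14580 = 47.5414 atm
Ratio = 47.5414/50.3201 = 0.9448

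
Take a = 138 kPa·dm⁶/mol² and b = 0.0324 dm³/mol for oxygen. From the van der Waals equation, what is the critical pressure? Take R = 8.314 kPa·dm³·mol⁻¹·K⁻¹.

P_c ≈ 4869 kPa

For a van der Waals gas, P_c = a/(27b²).
P_c = 138/(27×(0.0324)²) = 138/0.028344 = 4869 kPa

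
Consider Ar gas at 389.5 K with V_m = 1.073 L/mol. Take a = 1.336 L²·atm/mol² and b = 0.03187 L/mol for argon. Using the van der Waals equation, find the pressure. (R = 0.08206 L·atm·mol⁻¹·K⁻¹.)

P = RT/(V_m − b) − a/V_m²
RT/(V_m − b) = (0.08206)(389.5)/(1.073 − 0.03187) = 31.962/1.0411 = 30.700 atm
a/V_m² = 1.336/(1.073)² = 1.1604 atm
P = 30.700 − 1.1604 = 29.54 atm

P ≈ 29.54 atm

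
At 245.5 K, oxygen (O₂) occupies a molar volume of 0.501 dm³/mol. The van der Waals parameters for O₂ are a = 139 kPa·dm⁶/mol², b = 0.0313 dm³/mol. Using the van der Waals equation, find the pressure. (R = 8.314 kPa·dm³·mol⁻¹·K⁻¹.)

P = RT/(V_m − b) − a/V_m²
RT/(V_m − b) = (8.314)(245.5)/(0.501 − 0.0313) = 2041.1/0.46970 = 4345.5 kPa
a/V_m² = 139/(0.501)² = 553.78 kPa
P = 4345.5 − 553.78 = 3792 kPa

P ≈ 3792 kPa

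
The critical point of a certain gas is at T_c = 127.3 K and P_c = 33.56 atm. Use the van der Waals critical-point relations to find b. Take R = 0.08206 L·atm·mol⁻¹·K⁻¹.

b ≈ 0.03891 L/mol

From T_c = 8a/(27Rb) and P_c = a/(27b²): b = R T_c/(8 P_c).
b = (0.08206)(127.3)/(8×33.56) = 10.446/268.48 = 0.03891 L/mol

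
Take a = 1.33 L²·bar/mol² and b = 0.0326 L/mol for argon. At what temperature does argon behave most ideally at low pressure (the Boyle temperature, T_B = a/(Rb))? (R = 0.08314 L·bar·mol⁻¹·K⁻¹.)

For a van der Waals gas the second virial coefficient B₂ = b − a/(RT) vanishes at T_B = a/(Rb).
T_B = 1.33/(0.08314×0.0326) = 1.33/0.0027104 = 490.7 K

T_B ≈ 490.7 K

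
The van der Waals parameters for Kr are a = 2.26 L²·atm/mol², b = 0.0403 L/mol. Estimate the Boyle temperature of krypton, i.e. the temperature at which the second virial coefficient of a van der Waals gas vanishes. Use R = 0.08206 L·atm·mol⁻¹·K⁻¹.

T_B ≈ 683.4 K

For a van der Waals gas the second virial coefficient B₂ = b − a/(RT) vanishes at T_B = a/(Rb).
T_B = 2.26/(0.08206×0.0403) = 2.26/0.0033070 = 683.4 K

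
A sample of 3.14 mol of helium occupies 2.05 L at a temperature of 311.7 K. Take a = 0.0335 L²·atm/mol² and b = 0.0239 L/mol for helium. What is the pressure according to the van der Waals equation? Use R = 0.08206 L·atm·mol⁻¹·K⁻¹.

P ≈ 40.59 atm

P = nRT/(V − nb) − a n²/V²
nRT/(V − nb) = (3.14)(0.08206)(311.7)/(2.05 − 3.14×0.0239) = 80.315/1.9750 = 40.666 atm
a n²/V² = (0.0335)(3.14)²/(2.05)² = 0.078595 atm
P = 40.666 − 0.078595 = 40.59 atm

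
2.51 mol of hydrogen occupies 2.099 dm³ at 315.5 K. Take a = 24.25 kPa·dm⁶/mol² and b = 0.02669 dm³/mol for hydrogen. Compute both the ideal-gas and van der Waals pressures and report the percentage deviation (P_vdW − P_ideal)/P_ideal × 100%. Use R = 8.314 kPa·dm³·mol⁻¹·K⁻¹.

Ideal: P_ideal = nRT/V = (2.51)(8.314)(315.5)/2.099 = 3136.68 kPa
vdW: P = nRT/(V − nb) − a n²/V² = 6583.90/2.03201 − 152.777/4.40580 = 3240.09 − 34.6763 = 3205.41 kPa
% deviation = (3205.41 − 3136.68)/3136.68 × 100% = 2.19%

2.19 %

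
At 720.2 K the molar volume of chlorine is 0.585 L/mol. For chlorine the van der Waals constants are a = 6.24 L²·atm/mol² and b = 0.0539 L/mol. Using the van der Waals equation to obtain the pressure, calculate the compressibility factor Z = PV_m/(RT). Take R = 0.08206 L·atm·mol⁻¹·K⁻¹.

P = RT/(V_m − b) − a/V_m² = (0.08206)(720.2)/(0.585 − 0.0539) − 6.24/(0.585)²
  = 59.100/0.53110 − 18.234 = 111.28 − 18.234 = 93.05 atm
Z = PV_m/(RT) = (93.05)(0.585)/((0.08206)(720.2)) = 54.434/59.100 = 0.9210

Z ≈ 0.9210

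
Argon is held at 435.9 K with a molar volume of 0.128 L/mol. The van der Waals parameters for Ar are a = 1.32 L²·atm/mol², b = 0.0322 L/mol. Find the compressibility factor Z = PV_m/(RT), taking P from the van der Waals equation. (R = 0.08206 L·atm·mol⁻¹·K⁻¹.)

P = RT/(V_m − b) − a/V_m² = (0.08206)(435.9)/(0.128 − 0.0322) − 1.32/(0.128)²
  = 35.770/0.095800 − 80.566 = 373.38 − 80.566 = 292.81 atm
Z = PV_m/(RT) = (292.81)(0.128)/((0.08206)(435.9)) = 37.480/35.770 = 1.048

Z ≈ 1.048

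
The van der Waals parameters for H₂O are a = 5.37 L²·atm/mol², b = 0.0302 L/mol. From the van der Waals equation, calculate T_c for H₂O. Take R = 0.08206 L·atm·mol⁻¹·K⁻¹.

T_c ≈ 642.0 K

For a van der Waals gas, T_c = 8a/(27Rb).
T_c = 8×5.37/(27×0.08206×0.0302) = 42.960/0.066912 = 642.0 K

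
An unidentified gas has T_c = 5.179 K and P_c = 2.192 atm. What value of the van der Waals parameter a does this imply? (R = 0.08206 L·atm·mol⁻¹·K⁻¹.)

a ≈ 0.03476 L²·atm/mol²

From T_c = 8a/(27Rb) and P_c = a/(27b²): a = 27 R² T_c²/(64 P_c).
a = 27×(0.08206)²×(5.179)²/(64×2.192) = 4.8766/140.29 = 0.03476 L²·atm/mol²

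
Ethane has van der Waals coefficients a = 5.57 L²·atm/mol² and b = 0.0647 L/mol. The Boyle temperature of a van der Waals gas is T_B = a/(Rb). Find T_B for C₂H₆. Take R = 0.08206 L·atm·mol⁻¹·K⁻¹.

T_B ≈ 1049 K

For a van der Waals gas the second virial coefficient B₂ = b − a/(RT) vanishes at T_B = a/(Rb).
T_B = 5.57/(0.08206×0.0647) = 5.57/0.0053093 = 1049 K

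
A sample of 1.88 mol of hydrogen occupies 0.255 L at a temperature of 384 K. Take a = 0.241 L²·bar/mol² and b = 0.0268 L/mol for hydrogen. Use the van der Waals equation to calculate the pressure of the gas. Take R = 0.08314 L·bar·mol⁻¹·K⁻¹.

P = nRT/(V − nb) − a n²/V²
nRT/(V − nb) = (1.88)(0.08314)(384)/(0.255 − 1.88×0.0268) = 60.020/0.20462 = 293.32 bar
a n²/V² = (0.241)(1.88)²/(0.255)² = 13.099 bar
P = 293.32 − 13.099 = 280.2 bar

P ≈ 280.2 bar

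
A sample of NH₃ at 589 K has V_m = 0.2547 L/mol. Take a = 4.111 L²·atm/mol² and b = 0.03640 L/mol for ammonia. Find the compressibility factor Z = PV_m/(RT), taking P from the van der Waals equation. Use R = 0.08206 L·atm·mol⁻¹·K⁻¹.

Z ≈ 0.8328

P = RT/(V_m − b) − a/V_m² = (0.08206)(589)/(0.2547 − 0.03640) − 4.111/(0.2547)²
  = 48.333/0.21830 − 63.371 = 221.41 − 63.371 = 158.04 atm
Z = PV_m/(RT) = (158.04)(0.2547)/((0.08206)(589)) = 40.253/48.333 = 0.8328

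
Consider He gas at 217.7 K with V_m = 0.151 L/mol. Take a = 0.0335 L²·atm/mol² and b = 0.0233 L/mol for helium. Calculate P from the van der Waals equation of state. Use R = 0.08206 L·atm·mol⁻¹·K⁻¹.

P = RT/(V_m − b) − a/V_m²
RT/(V_m − b) = (0.08206)(217.7)/(0.151 − 0.0233) = 17.864/0.12770 = 139.89 atm
a/V_m² = 0.0335/(0.151)² = 1.4692 atm
P = 139.89 − 1.4692 = 138.4 atm

P ≈ 138.4 atm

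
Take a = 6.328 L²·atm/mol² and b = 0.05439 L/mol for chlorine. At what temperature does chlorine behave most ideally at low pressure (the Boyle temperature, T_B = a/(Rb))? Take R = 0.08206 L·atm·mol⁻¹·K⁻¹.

T_B ≈ 1418 K

For a van der Waals gas the second virial coefficient B₂ = b − a/(RT) vanishes at T_B = a/(Rb).
T_B = 6.328/(0.08206×0.05439) = 6.328/0.0044632 = 1418 K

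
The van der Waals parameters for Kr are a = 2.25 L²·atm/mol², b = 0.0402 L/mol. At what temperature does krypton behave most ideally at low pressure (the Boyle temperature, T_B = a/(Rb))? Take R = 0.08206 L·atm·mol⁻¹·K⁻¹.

For a van der Waals gas the second virial coefficient B₂ = b − a/(RT) vanishes at T_B = a/(Rb).
T_B = 2.25/(0.08206×0.0402) = 2.25/0.0032988 = 682.1 K

T_B ≈ 682.1 K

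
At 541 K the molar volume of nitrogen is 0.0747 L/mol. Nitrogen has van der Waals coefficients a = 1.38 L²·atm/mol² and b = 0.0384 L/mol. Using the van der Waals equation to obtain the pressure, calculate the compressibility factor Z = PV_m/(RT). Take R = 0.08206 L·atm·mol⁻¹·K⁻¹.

P = RT/(V_m − b) − a/V_m² = (0.08206)(541)/(0.0747 − 0.0384) − 1.38/(0.0747)²
  = 44.394/0.036300 − 247.31 = 1223.0 − 247.31 = 975.7 atm
Z = PV_m/(RT) = (975.7)(0.0747)/((0.08206)(541)) = 72.885/44.394 = 1.642

Z ≈ 1.642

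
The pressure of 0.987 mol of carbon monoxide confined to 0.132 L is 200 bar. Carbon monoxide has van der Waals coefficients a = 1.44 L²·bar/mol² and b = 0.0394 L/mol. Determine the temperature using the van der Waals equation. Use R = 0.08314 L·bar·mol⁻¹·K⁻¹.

T = (P + a n²/V²)(V − nb)/(nR)
P + a n²/V² = 200 + (1.44)(0.987)²/(0.132)² = 280.51 bar
V − nb = 0.132 − (0.987)(0.0394) = 0.093112 L
T = (280.51)(0.093112)/((0.987)(0.08314)) = 318.3 K

T ≈ 318.3 K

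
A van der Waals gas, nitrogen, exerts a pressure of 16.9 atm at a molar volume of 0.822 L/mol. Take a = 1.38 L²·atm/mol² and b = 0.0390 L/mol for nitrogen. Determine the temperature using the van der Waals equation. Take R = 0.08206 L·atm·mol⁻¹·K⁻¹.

T = (P + a/V_m²)(V_m − b)/R
P + a/V_m² = 16.9 + 1.38/(0.822)² = 18.942 atm
V_m − b = 0.822 − 0.0390 = 0.78300 L/mol
T = (18.942)(0.78300)/0.08206 = 180.7 K

T ≈ 180.7 K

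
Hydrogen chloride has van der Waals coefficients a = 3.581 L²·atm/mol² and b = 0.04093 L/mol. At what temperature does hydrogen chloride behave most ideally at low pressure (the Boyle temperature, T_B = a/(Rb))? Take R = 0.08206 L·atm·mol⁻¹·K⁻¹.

T_B ≈ 1066 K

For a van der Waals gas the second virial coefficient B₂ = b − a/(RT) vanishes at T_B = a/(Rb).
T_B = 3.581/(0.08206×0.04093) = 3.581/0.0033587 = 1066 K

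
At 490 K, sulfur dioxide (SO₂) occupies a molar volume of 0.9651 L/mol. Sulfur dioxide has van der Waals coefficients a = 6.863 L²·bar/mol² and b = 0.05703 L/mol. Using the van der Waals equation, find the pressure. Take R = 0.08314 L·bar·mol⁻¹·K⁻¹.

P = RT/(V_m − b) − a/V_m²
RT/(V_m − b) = (0.08314)(490)/(0.9651 − 0.05703) = 40.739/0.90807 = 44.863 bar
a/V_m² = 6.863/(0.9651)² = 7.3683 bar
P = 44.863 − 7.3683 = 37.49 bar

P ≈ 37.49 bar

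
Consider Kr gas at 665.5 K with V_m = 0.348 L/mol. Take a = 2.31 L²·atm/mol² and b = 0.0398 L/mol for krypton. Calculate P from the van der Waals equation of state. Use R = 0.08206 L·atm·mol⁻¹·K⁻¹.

P = RT/(V_m − b) − a/V_m²
RT/(V_m − b) = (0.08206)(665.5)/(0.348 − 0.0398) = 54.611/0.30820 = 177.19 atm
a/V_m² = 2.31/(0.348)² = 19.075 atm
P = 177.19 − 19.075 = 158.1 atm

P ≈ 158.1 atm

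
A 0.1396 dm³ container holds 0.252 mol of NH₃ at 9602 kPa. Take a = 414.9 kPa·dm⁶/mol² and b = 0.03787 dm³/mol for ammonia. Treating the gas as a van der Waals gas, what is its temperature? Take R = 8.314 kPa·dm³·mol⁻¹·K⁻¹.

T = (P + a n²/V²)(V − nb)/(nR)
P + a n²/V² = 9602 + (414.9)(0.252)²/(0.1396)² = 10954 kPa
V − nb = 0.1396 − (0.252)(0.03787) = 0.13006 dm³
T = (10954)(0.13006)/((0.252)(8.314)) = 680.0 K

T ≈ 680.0 K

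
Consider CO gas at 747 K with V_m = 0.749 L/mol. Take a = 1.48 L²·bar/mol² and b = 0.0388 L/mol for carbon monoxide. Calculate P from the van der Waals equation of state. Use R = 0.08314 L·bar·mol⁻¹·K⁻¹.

P = RT/(V_m − b) − a/V_m²
RT/(V_m − b) = (0.08314)(747)/(0.749 − 0.0388) = 62.106/0.71020 = 87.449 bar
a/V_m² = 1.48/(0.749)² = 2.6381 bar
P = 87.449 − 2.6381 = 84.81 bar

P ≈ 84.81 bar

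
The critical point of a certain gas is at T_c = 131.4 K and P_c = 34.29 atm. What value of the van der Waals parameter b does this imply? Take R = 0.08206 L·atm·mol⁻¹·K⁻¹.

b ≈ 0.03931 L/mol

From T_c = 8a/(27Rb) and P_c = a/(27b²): b = R T_c/(8 P_c).
b = (0.08206)(131.4)/(8×34.29) = 10.783/274.32 = 0.03931 L/mol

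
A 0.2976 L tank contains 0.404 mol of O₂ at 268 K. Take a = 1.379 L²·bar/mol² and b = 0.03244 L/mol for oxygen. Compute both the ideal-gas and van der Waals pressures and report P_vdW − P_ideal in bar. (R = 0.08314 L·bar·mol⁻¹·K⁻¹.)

Ideal: P_ideal = nRT/V = (0.404)(0.08314)(268)/0.2976 = 30.2478 bar
vdW: P = nRT/(V − nb) − a n²/V² = 9.00173/0.284494 − 0.225075/0.0885658 = 31.6412 − 2.54133 = 29.0999 bar
ΔP = 29.0999 − 30.2478 = -1.148 bar

ΔP ≈ -1.148 bar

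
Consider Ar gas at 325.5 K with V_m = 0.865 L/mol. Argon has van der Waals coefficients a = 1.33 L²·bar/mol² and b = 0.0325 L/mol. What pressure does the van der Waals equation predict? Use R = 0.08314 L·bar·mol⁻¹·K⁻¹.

P ≈ 30.73 bar

P = RT/(V_m − b) − a/V_m²
RT/(V_m − b) = (0.08314)(325.5)/(0.865 − 0.0325) = 27.062/0.83250 = 32.507 bar
a/V_m² = 1.33/(0.865)² = 1.7775 bar
P = 32.507 − 1.7775 = 30.73 bar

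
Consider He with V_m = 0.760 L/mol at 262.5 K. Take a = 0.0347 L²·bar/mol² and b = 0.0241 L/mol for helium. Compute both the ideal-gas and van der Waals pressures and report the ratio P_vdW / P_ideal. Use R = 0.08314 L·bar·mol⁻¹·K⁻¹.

Ideal: P_ideal = RT/V_m = (0.08314)(262.5)/0.760 = 28.7161 bar
vdW: P = RT/(V_m − b) − a/V_m² = 21.8243/0.735900 − 0.0347/0.577600 = 29.6566 − 0.0600762 = 29.5965 bar
Ratio = 29.5965/28.7161 = 1.031

P_vdW / P_ideal ≈ 1.031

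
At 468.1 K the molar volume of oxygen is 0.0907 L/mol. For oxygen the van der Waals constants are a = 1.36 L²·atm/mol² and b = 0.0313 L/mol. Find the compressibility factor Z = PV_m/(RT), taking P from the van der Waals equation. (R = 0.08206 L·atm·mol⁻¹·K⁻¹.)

P = RT/(V_m − b) − a/V_m² = (0.08206)(468.1)/(0.0907 − 0.0313) − 1.36/(0.0907)²
  = 38.412/0.059400 − 165.32 = 646.67 − 165.32 = 481.35 atm
Z = PV_m/(RT) = (481.35)(0.0907)/((0.08206)(468.1)) = 43.658/38.412 = 1.137

Z ≈ 1.137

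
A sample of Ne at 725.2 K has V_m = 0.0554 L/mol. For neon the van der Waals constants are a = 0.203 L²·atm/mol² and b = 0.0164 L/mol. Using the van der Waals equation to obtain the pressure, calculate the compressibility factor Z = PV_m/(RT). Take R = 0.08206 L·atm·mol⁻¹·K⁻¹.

Z ≈ 1.359

P = RT/(V_m − b) − a/V_m² = (0.08206)(725.2)/(0.0554 − 0.0164) − 0.203/(0.0554)²
  = 59.510/0.039000 − 66.142 = 1525.9 − 66.142 = 1459.8 atm
Z = PV_m/(RT) = (1459.8)(0.0554)/((0.08206)(725.2)) = 80.873/59.510 = 1.359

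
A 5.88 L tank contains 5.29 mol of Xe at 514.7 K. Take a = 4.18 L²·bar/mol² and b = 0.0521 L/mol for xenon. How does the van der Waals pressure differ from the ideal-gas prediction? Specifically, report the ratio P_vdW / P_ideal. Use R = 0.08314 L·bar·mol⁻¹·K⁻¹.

Ideal: P_ideal = nRT/V = (5.29)(0.08314)(514.7)/5.88 = 38.4984 bar
vdW: P = nRT/(V − nb) − a n²/V² = 226.371/5.60439 − 116.974/34.5744 = 40.3917 − 3.38325 = 37.0085 bar
Ratio = 37.0085/38.4984 = 0.9613

P_vdW / P_ideal ≈ 0.9613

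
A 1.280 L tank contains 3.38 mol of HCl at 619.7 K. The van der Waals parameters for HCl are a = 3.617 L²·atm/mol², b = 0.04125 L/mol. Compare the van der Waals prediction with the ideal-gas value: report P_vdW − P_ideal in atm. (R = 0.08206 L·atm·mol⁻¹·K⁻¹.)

ΔP ≈ -8.81 atm

Ideal: P_ideal = nRT/V = (3.38)(0.08206)(619.7)/1.280 = 134.283 atm
vdW: P = nRT/(V − nb) − a n²/V² = 171.882/1.14058 − 41.3221/1.63840 = 150.697 − 25.2210 = 125.476 atm
ΔP = 125.476 − 134.283 = -8.81 atm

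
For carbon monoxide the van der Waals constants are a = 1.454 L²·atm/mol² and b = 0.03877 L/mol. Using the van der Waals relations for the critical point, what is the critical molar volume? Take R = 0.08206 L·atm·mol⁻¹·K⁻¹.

For a van der Waals gas, V_m,c = 3b.
V_m,c = 3×0.03877 = 0.1163 L/mol

V_m,c ≈ 0.1163 L/mol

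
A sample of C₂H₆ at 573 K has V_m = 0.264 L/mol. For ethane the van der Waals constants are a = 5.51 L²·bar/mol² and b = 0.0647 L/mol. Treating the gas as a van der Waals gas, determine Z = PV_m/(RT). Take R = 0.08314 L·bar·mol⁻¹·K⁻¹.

Z ≈ 0.8865

P = RT/(V_m − b) − a/V_m² = (0.08314)(573)/(0.264 − 0.0647) − 5.51/(0.264)²
  = 47.639/0.19930 − 79.058 = 239.03 − 79.058 = 159.97 bar
Z = PV_m/(RT) = (159.97)(0.264)/((0.08314)(573)) = 42.232/47.639 = 0.8865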